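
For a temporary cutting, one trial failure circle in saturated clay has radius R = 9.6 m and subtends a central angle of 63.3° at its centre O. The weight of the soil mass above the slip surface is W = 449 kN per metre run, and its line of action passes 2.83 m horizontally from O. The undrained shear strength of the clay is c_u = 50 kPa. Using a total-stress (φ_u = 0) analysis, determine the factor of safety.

Taking moments about the centre O, the resisting moment is provided by the undrained shear strength acting along the arc:
Arc length L_a = R·θ = 9.6·(63.3°·π/180) = 9.6·1.1048 = 10.61 m
M_R = c_u·L_a·R = 50·10.61·9.6 = 5090.9 kN·m/m
M_D = W·d = 449·2.83 = 1270.7 kN·m/m
FS = M_R / M_D = 5090.9 / 1270.7 = 4.006

FS = 4.01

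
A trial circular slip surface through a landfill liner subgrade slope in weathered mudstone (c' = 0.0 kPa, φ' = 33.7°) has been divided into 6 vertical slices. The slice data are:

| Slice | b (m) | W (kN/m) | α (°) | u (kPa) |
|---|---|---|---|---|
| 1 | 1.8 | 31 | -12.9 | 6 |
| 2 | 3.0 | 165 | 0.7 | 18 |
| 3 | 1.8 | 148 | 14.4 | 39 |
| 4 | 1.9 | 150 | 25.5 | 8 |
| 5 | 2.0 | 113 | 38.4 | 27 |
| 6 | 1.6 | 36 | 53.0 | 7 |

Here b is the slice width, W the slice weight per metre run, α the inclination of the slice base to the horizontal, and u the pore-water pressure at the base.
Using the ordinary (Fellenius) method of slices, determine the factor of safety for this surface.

Ordinary method of slices: FS = Σ[c'·Δl_i + (W_i cosα_i − u_i·Δl_i)·tanφ'] / Σ W_i sinα_i, with Δl_i = b_i / cosα_i.
Slice 1: Δl = 1.8/cos(-12.9°) = 1.847 m; N'_1 = 31·cos(-12.9°) − 6·1.847 = 19.1; c'Δl = 0.00; W sinα = -6.9
Slice 2: Δl = 3.0/cos0.7° = 3.000 m; N'_2 = 165·cos0.7° − 18·3.000 = 111.0; c'Δl = 0.00; W sinα = 2.0
Slice 3: Δl = 1.8/cos14.4° = 1.858 m; N'_3 = 148·cos14.4° − 39·1.858 = 70.9; c'Δl = 0.00; W sinα = 36.8
Slice 4: Δl = 1.9/cos25.5° = 2.105 m; N'_4 = 150·cos25.5° − 8·2.105 = 118.5; c'Δl = 0.00; W sinα = 64.6
Slice 5: Δl = 2.0/cos38.4° = 2.552 m; N'_5 = 113·cos38.4° − 27·2.552 = 19.7; c'Δl = 0.00; W sinα = 70.2
Slice 6: Δl = 1.6/cos53.0° = 2.659 m; N'_6 = 36·cos53.0° − 7·2.659 = 3.1; c'Δl = 0.00; W sinα = 28.8
Σc'Δl = 0.0 kN/m; ΣN' = 342.3 kN/m; ΣW sinα = 195.4 kN/m
Resisting = 0.0 + 342.3·tan33.7° = 0.0 + 228.3 = 228.3 kN/m
FS = 228.3 / 195.4 = 1.168

FS = 1.17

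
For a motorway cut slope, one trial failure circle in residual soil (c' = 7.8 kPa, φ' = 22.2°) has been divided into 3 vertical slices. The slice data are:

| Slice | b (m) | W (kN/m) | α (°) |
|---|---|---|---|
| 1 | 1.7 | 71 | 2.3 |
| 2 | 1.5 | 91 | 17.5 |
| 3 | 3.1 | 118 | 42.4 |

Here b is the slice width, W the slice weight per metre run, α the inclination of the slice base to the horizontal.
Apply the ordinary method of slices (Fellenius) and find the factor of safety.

FS = 1.44

Ordinary method of slices: FS = Σ[c'·Δl_i + (W_i cosα_i)·tanφ'] / Σ W_i sinα_i, with Δl_i = b_i / cosα_i.
Slice 1: Δl = 1.7/cos2.3° = 1.701 m; N'_1 = 71·cos2.3° = 70.9; c'Δl = 13.27; W sinα = 2.8
Slice 2: Δl = 1.5/cos17.5° = 1.573 m; N'_2 = 91·cos17.5° = 86.8; c'Δl = 12.27; W sinα = 27.4
Slice 3: Δl = 3.1/cos42.4° = 4.198 m; N'_3 = 118·cos42.4° = 87.1; c'Δl = 32.74; W sinα = 79.6
Σc'Δl = 58.3 kN/m; ΣN' = 244.9 kN/m; ΣW sinα = 109.8 kN/m
Resisting = 58.3 + 244.9·tan22.2° = 58.3 + 99.9 = 158.2 kN/m
FS = 158.2 / 109.8 = 1.441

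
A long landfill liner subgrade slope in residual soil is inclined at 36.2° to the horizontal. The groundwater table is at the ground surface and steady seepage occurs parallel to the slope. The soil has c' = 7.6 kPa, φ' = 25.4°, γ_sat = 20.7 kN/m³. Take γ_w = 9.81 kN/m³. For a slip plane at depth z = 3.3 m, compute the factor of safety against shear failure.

FS = 0.57

With seepage parallel to the slope and the water table at the surface, the effective normal stress on the slip plane uses the buoyant unit weight γ' = γ_sat − γ_w while the driving shear stress uses γ_sat:
FS = [c' + γ' z cos²β tanφ'] / [γ_sat z sinβ cosβ]
γ' = 20.7 − 9.81 = 10.89 kN/m³
Numerator = 7.6 + 10.89·3.3·cos²36.2°·tan25.4° = 7.6 + 10.89·3.3·0.6512·0.4748 = 18.712 kPa
Denominator = 20.7·3.3·sin36.2°·cos36.2° = 20.7·3.3·0.5906·0.8070 = 32.556 kPa
FS = 18.712 / 32.556 = 0.575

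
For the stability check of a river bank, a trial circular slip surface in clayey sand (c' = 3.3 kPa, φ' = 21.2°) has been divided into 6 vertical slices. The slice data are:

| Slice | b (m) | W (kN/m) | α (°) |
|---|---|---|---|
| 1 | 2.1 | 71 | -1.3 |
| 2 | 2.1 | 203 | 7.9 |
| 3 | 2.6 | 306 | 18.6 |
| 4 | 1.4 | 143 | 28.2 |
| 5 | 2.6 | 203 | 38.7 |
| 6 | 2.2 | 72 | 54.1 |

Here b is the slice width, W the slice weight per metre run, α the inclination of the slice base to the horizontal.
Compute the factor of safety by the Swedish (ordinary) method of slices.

Ordinary method of slices: FS = Σ[c'·Δl_i + (W_i cosα_i)·tanφ'] / Σ W_i sinα_i, with Δl_i = b_i / cosα_i.
Slice 1: Δl = 2.1/cos(-1.3°) = 2.101 m; N'_1 = 71·cos(-1.3°) = 71.0; c'Δl = 6.93; W sinα = -1.6
Slice 2: Δl = 2.1/cos7.9° = 2.120 m; N'_2 = 203·cos7.9° = 201.1; c'Δl = 7.00; W sinα = 27.9
Slice 3: Δl = 2.6/cos18.6° = 2.743 m; N'_3 = 306·cos18.6° = 290.0; c'Δl = 9.05; W sinα = 97.6
Slice 4: Δl = 1.4/cos28.2° = 1.589 m; N'_4 = 143·cos28.2° = 126.0; c'Δl = 5.24; W sinα = 67.6
Slice 5: Δl = 2.6/cos38.7° = 3.331 m; N'_5 = 203·cos38.7° = 158.4; c'Δl = 10.99; W sinα = 126.9
Slice 6: Δl = 2.2/cos54.1° = 3.752 m; N'_6 = 72·cos54.1° = 42.2; c'Δl = 12.38; W sinα = 58.3
Σc'Δl = 51.6 kN/m; ΣN' = 888.7 kN/m; ΣW sinα = 376.7 kN/m
Resisting = 51.6 + 888.7·tan21.2° = 51.6 + 344.7 = 396.3 kN/m
FS = 396.3 / 376.7 = 1.052

FS = 1.05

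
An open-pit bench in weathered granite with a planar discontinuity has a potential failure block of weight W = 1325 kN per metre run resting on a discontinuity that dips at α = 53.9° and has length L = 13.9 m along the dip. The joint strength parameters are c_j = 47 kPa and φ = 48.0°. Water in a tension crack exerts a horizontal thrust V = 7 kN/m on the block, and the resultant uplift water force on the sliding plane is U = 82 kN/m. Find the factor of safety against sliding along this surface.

FS = 1.32

Resolving the block weight along and normal to the plane and applying the Mohr–Coulomb strength on the joint:
N' = W cosα − U − V sinα = 1325·cos53.9° − 82 − 7·sin53.9° = 693.0 kN/m
Driving force T = W sinα + V cosα = 1325·sin53.9° + 7·cos53.9° = 1074.7 kN/m
Resisting force R = c_j·L + N'·tanφ = 47·13.9 + 693.0·tan48.0° = 653.3 + 769.7 = 1423.0 kN/m
FS = R / T = 1423.0 / 1074.7 = 1.324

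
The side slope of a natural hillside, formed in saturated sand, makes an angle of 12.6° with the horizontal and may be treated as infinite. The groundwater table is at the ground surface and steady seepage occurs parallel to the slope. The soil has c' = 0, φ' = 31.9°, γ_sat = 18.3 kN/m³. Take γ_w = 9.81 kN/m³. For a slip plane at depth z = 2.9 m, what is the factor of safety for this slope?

FS = 1.29

With seepage parallel to the slope and the water table at the surface, the effective normal stress on the slip plane uses the buoyant unit weight γ' = γ_sat − γ_w while the driving shear stress uses γ_sat:
FS = [c' + γ' z cos²β tanφ'] / [γ_sat z sinβ cosβ]
(For c' = 0 this reduces to FS = (γ'/γ_sat)·tanφ'/tanβ.)
γ' = 18.3 − 9.81 = 8.49 kN/m³
Numerator = 0.0 + 8.49·2.9·cos²12.6°·tan31.9° = 0.0 + 8.49·2.9·0.9524·0.6224 = 14.596 kPa
Denominator = 18.3·2.9·sin12.6°·cos12.6° = 18.3·2.9·0.2181·0.9759 = 11.298 kPa
FS = 14.596 / 11.298 = 1.292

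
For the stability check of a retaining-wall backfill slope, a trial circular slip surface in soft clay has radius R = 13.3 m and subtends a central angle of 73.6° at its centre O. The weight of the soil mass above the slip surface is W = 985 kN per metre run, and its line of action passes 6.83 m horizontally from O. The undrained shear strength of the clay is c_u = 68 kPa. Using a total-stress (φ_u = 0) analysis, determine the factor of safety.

FS = 2.30

Taking moments about the centre O, the resisting moment is provided by the undrained shear strength acting along the arc:
Arc length L_a = R·θ = 13.3·(73.6°·π/180) = 13.3·1.2846 = 17.08 m
M_R = c_u·L_a·R = 68·17.08·13.3 = 15451.4 kN·m/m
M_D = W·d = 985·6.83 = 6727.6 kN·m/m
FS = M_R / M_D = 15451.4 / 6727.6 = 2.297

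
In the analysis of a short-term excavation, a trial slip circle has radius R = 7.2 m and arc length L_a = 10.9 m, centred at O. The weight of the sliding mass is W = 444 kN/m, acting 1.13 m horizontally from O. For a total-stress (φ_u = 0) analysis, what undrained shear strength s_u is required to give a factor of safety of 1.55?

FS = s_u·L_a·R / (W·d), so s_u = FS·W·d / (L_a·R).
s_u = 1.55·444·1.13 / (10.90·7.2) = 777.7 / 78.48 = 9.91 kPa

s_u = 9.9 kPa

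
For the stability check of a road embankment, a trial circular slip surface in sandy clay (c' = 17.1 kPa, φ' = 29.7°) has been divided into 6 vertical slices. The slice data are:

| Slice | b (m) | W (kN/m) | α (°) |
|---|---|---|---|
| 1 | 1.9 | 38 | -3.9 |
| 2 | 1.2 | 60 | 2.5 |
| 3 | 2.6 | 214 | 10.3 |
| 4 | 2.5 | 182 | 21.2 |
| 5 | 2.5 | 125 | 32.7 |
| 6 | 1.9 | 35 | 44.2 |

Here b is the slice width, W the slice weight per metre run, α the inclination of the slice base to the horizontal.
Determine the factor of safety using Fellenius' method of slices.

FS = 3.00

Ordinary method of slices: FS = Σ[c'·Δl_i + (W_i cosα_i)·tanφ'] / Σ W_i sinα_i, with Δl_i = b_i / cosα_i.
Slice 1: Δl = 1.9/cos(-3.9°) = 1.904 m; N'_1 = 38·cos(-3.9°) = 37.9; c'Δl = 32.57; W sinα = -2.6
Slice 2: Δl = 1.2/cos2.5° = 1.201 m; N'_2 = 60·cos2.5° = 59.9; c'Δl = 20.54; W sinα = 2.6
Slice 3: Δl = 2.6/cos10.3° = 2.643 m; N'_3 = 214·cos10.3° = 210.6; c'Δl = 45.19; W sinα = 38.3
Slice 4: Δl = 2.5/cos21.2° = 2.681 m; N'_4 = 182·cos21.2° = 169.7; c'Δl = 45.85; W sinα = 65.8
Slice 5: Δl = 2.5/cos32.7° = 2.971 m; N'_5 = 125·cos32.7° = 105.2; c'Δl = 50.80; W sinα = 67.5
Slice 6: Δl = 1.9/cos44.2° = 2.650 m; N'_6 = 35·cos44.2° = 25.1; c'Δl = 45.32; W sinα = 24.4
Σc'Δl = 240.3 kN/m; ΣN' = 608.4 kN/m; ΣW sinα = 196.0 kN/m
Resisting = 240.3 + 608.4·tan29.7° = 240.3 + 347.0 = 587.3 kN/m
FS = 587.3 / 196.0 = 2.996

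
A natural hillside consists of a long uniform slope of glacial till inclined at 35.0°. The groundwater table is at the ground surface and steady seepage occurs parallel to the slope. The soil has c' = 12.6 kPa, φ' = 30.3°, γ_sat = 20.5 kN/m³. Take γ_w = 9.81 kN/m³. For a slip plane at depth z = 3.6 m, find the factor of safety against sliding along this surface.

With seepage parallel to the slope and the water table at the surface, the effective normal stress on the slip plane uses the buoyant unit weight γ' = γ_sat − γ_w while the driving shear stress uses γ_sat:
FS = [c' + γ' z cos²β tanφ'] / [γ_sat z sinβ cosβ]
γ' = 20.5 − 9.81 = 10.69 kN/m³
Numerator = 12.6 + 10.69·3.6·cos²35.0°·tan30.3° = 12.6 + 10.69·3.6·0.6710·0.5844 = 27.690 kPa
Denominator = 20.5·3.6·sin35.0°·cos35.0° = 20.5·3.6·0.5736·0.8192 = 34.675 kPa
FS = 27.690 / 34.675 = 0.799

FS = 0.80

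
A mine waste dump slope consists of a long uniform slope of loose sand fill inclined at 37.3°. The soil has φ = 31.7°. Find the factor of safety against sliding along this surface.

FS = 0.81

For a dry cohesionless infinite slope the factor of safety is FS = tanφ / tanβ.
FS = tan31.7° / tan37.3° = 0.6176 / 0.7618 = 0.811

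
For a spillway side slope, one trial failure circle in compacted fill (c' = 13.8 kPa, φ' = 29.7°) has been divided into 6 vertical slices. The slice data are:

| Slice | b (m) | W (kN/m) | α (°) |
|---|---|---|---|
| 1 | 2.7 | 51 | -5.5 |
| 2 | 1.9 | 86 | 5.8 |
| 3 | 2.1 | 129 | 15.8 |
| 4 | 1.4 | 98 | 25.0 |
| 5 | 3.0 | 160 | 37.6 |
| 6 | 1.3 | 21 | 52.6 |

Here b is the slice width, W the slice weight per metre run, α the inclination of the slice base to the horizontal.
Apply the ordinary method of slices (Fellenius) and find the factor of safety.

FS = 2.44

Ordinary method of slices: FS = Σ[c'·Δl_i + (W_i cosα_i)·tanφ'] / Σ W_i sinα_i, with Δl_i = b_i / cosα_i.
Slice 1: Δl = 2.7/cos(-5.5°) = 2.712 m; N'_1 = 51·cos(-5.5°) = 50.8; c'Δl = 37.43; W sinα = -4.9
Slice 2: Δl = 1.9/cos5.8° = 1.910 m; N'_2 = 86·cos5.8° = 85.6; c'Δl = 26.35; W sinα = 8.7
Slice 3: Δl = 2.1/cos15.8° = 2.182 m; N'_3 = 129·cos15.8° = 124.1; c'Δl = 30.12; W sinα = 35.1
Slice 4: Δl = 1.4/cos25.0° = 1.545 m; N'_4 = 98·cos25.0° = 88.8; c'Δl = 21.32; W sinα = 41.4
Slice 5: Δl = 3.0/cos37.6° = 3.786 m; N'_5 = 160·cos37.6° = 126.8; c'Δl = 52.25; W sinα = 97.6
Slice 6: Δl = 1.3/cos52.6° = 2.140 m; N'_6 = 21·cos52.6° = 12.8; c'Δl = 29.54; W sinα = 16.7
Σc'Δl = 197.0 kN/m; ΣN' = 488.8 kN/m; ΣW sinα = 194.6 kN/m
Resisting = 197.0 + 488.8·tan29.7° = 197.0 + 278.8 = 475.8 kN/m
FS = 475.8 / 194.6 = 2.444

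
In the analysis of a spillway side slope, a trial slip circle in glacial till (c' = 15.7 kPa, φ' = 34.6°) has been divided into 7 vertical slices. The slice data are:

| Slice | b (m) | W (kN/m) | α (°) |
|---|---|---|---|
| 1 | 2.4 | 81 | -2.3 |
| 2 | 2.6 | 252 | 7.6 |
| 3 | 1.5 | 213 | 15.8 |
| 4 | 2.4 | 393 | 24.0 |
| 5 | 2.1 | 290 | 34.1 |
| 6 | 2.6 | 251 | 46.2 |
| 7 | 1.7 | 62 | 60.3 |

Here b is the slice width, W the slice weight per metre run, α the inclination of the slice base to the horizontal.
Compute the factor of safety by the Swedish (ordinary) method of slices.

Ordinary method of slices: FS = Σ[c'·Δl_i + (W_i cosα_i)·tanφ'] / Σ W_i sinα_i, with Δl_i = b_i / cosα_i.
Slice 1: Δl = 2.4/cos(-2.3°) = 2.402 m; N'_1 = 81·cos(-2.3°) = 80.9; c'Δl = 37.71; W sinα = -3.3
Slice 2: Δl = 2.6/cos7.6° = 2.623 m; N'_2 = 252·cos7.6° = 249.8; c'Δl = 41.18; W sinα = 33.3
Slice 3: Δl = 1.5/cos15.8° = 1.559 m; N'_3 = 213·cos15.8° = 205.0; c'Δl = 24.47; W sinα = 58.0
Slice 4: Δl = 2.4/cos24.0° = 2.627 m; N'_4 = 393·cos24.0° = 359.0; c'Δl = 41.25; W sinα = 159.8
Slice 5: Δl = 2.1/cos34.1° = 2.536 m; N'_5 = 290·cos34.1° = 240.1; c'Δl = 39.82; W sinα = 162.6
Slice 6: Δl = 2.6/cos46.2° = 3.756 m; N'_6 = 251·cos46.2° = 173.7; c'Δl = 58.98; W sinα = 181.2
Slice 7: Δl = 1.7/cos60.3° = 3.431 m; N'_7 = 62·cos60.3° = 30.7; c'Δl = 53.87; W sinα = 53.9
Σc'Δl = 297.3 kN/m; ΣN' = 1339.3 kN/m; ΣW sinα = 645.5 kN/m
Resisting = 297.3 + 1339.3·tan34.6° = 297.3 + 923.9 = 1221.2 kN/m
FS = 1221.2 / 645.5 = 1.892

FS = 1.89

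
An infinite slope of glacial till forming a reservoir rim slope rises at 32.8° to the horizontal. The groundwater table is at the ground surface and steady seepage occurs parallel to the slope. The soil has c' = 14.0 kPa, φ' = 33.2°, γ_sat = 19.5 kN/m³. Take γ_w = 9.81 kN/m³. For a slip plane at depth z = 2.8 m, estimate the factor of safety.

FS = 1.07

With seepage parallel to the slope and the water table at the surface, the effective normal stress on the slip plane uses the buoyant unit weight γ' = γ_sat − γ_w while the driving shear stress uses γ_sat:
FS = [c' + γ' z cos²β tanφ'] / [γ_sat z sinβ cosβ]
γ' = 19.5 − 9.81 = 9.69 kN/m³
Numerator = 14.0 + 9.69·2.8·cos²32.8°·tan33.2° = 14.0 + 9.69·2.8·0.7066·0.6544 = 26.545 kPa
Denominator = 19.5·2.8·sin32.8°·cos32.8° = 19.5·2.8·0.5417·0.8406 = 24.862 kPa
FS = 26.545 / 24.862 = 1.068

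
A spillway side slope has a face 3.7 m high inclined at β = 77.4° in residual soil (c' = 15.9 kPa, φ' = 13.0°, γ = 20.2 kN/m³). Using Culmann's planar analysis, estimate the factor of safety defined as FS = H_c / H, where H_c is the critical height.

FS = 1.42

H_c = (4c'/γ) · sinβ cosφ' / [1 − cos(β − φ')]
    = (4·15.9/20.2) · sin77.4°·cos13.0° / [1 − cos64.4°]
    = 3.149 · 0.9509 / 0.5679 = 5.27 m
FS = H_c / H = 5.27 / 3.7 = 1.425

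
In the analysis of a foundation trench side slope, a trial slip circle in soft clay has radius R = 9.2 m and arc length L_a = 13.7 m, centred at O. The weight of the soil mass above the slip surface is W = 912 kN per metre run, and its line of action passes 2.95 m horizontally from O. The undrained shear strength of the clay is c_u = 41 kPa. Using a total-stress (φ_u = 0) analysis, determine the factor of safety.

Taking moments about the centre O, the resisting moment is provided by the undrained shear strength acting along the arc:
M_R = c_u·L_a·R = 41·13.70·9.2 = 5167.6 kN·m/m
M_D = W·d = 912·2.95 = 2690.4 kN·m/m
FS = M_R / M_D = 5167.6 / 2690.4 = 1.921

FS = 1.92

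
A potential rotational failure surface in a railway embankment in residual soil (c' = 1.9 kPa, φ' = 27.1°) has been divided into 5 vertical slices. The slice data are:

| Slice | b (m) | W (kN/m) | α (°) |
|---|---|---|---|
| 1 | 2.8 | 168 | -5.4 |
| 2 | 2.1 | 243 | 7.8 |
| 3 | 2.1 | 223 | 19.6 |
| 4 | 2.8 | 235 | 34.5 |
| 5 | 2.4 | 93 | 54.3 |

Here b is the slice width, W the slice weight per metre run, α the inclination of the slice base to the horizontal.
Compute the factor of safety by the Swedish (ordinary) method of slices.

FS = 1.57

Ordinary method of slices: FS = Σ[c'·Δl_i + (W_i cosα_i)·tanφ'] / Σ W_i sinα_i, with Δl_i = b_i / cosα_i.
Slice 1: Δl = 2.8/cos(-5.4°) = 2.812 m; N'_1 = 168·cos(-5.4°) = 167.3; c'Δl = 5.34; W sinα = -15.8
Slice 2: Δl = 2.1/cos7.8° = 2.120 m; N'_2 = 243·cos7.8° = 240.8; c'Δl = 4.03; W sinα = 33.0
Slice 3: Δl = 2.1/cos19.6° = 2.229 m; N'_3 = 223·cos19.6° = 210.1; c'Δl = 4.24; W sinα = 74.8
Slice 4: Δl = 2.8/cos34.5° = 3.398 m; N'_4 = 235·cos34.5° = 193.7; c'Δl = 6.46; W sinα = 133.1
Slice 5: Δl = 2.4/cos54.3° = 4.113 m; N'_5 = 93·cos54.3° = 54.3; c'Δl = 7.81; W sinα = 75.5
Σc'Δl = 27.9 kN/m; ΣN' = 866.0 kN/m; ΣW sinα = 300.6 kN/m
Resisting = 27.9 + 866.0·tan27.1° = 27.9 + 443.2 = 471.0 kN/m
FS = 471.0 / 300.6 = 1.567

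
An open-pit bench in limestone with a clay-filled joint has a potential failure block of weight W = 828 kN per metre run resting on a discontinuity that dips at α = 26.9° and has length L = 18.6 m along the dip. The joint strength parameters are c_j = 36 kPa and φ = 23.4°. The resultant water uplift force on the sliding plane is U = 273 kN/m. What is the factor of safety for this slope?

FS = 2.33

Resolving the block weight along and normal to the plane and applying the Mohr–Coulomb strength on the joint:
N' = W cosα − U = 828·cos26.9° − 273 = 465.4 kN/m
Driving force T = W sinα = 828·sin26.9° = 374.6 kN/m
Resisting force R = c_j·L + N'·tanφ = 36·18.6 + 465.4·tan23.4° = 669.6 + 201.4 = 871.0 kN/m
FS = R / T = 871.0 / 374.6 = 2.325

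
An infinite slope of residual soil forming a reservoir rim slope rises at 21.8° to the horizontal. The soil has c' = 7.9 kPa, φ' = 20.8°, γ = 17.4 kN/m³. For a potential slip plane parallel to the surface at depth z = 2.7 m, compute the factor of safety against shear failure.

FS = 1.44

For an infinite slope with a slip plane parallel to the surface (no pore pressure): FS = [c' + γz cos²β tanφ'] / [γz sinβ cosβ].
γz = 17.4·2.7 = 46.98 kN/m²
Numerator = 7.9 + 46.98·cos²21.8°·tan20.8° = 7.9 + 46.98·0.8621·0.3799 = 23.285 kPa
Denominator = 46.98·sin21.8°·cos21.8° = 46.98·0.3714·0.9285 = 16.199 kPa
FS = 23.285 / 16.199 = 1.437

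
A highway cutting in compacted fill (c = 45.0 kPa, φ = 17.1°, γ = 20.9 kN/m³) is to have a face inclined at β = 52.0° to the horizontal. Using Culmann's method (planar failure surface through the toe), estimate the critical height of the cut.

H_c = 36.07 m

Culmann's analysis gives the critical failure plane at α_cr = (β + φ)/2 = (52.0 + 17.1)/2 = 34.5°, and the critical height
H_c = (4c/γ) · sinβ cosφ / [1 − cos(β − φ)]
    = (4·45.0/20.9) · sin52.0°·cos17.1° / [1 − cos(34.9°)]
    = 8.612 · 0.7880·0.9558 / [1 − 0.8202]
    = 8.612 · 0.7532 / 0.1798
    = 36.07 m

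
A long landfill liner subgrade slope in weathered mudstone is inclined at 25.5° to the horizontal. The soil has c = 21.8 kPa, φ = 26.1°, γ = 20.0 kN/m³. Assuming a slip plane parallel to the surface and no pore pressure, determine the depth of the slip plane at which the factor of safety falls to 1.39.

Setting FS = 1.39 in FS = [c + γz cos²β tanφ] / [γz sinβ cosβ] and solving for z:
z = c / [γ cosβ (FS·sinβ − cosβ·tanφ)]
  = 21.8 / [20.0·cos25.5°·(1.39·sin25.5° − cos25.5°·tan26.1°)]
  = 21.8 / [20.0·0.9026·(1.39·0.4305 − 0.9026·0.4899)]
  = 21.8 / 2.8204 = 7.729 m

z = 7.73 m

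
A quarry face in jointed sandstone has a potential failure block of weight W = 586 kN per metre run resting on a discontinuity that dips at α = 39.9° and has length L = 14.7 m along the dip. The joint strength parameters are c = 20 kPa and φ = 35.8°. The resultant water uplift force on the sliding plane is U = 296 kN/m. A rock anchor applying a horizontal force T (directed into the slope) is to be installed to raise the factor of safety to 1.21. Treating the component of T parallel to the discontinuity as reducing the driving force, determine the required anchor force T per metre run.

Resolving forces along and normal to the sliding plane, with the horizontal anchor force T adding T·sinα to the effective normal force and T·cosα acting up the plane against the driving force:
FS = [cL + (W cosα − U + T sinα) tanφ] / [W sinα − T cosα]
Without the anchor: N' = 153.6 kN/m, driving T_d = 375.9 kN/m, resisting R = 20·14.7 + 153.6·tan35.8° = 404.8 kN/m, FS = 1.08.
Setting FS = 1.21 and solving for T:
1.21·(375.9 − T cos39.9°) = 404.8 + T sin39.9°·tan35.8°
T·(sin39.9°·tan35.8° + 1.21·cos39.9°) = 1.21·375.9 − 404.8
T·(0.6414·0.7212 + 1.21·0.7672) = 454.8 − 404.8 = 50.1
T·1.3909 = 50.1
T = 36.0 kN/m

T = 36 kN/m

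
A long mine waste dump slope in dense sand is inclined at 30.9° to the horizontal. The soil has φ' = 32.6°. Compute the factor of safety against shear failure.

FS = 1.07

For a dry cohesionless infinite slope the factor of safety is FS = tanφ' / tanβ.
FS = tan32.6° / tan30.9° = 0.6395 / 0.5985 = 1.069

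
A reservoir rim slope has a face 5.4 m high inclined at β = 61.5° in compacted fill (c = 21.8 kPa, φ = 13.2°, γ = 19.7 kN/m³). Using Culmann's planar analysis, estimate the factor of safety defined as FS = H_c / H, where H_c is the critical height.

FS = 2.09

H_c = (4c/γ) · sinβ cosφ / [1 − cos(β − φ)]
    = (4·21.8/19.7) · sin61.5°·cos13.2° / [1 − cos48.3°]
    = 4.426 · 0.8556 / 0.3348 = 11.31 m
FS = H_c / H = 11.31 / 5.4 = 2.095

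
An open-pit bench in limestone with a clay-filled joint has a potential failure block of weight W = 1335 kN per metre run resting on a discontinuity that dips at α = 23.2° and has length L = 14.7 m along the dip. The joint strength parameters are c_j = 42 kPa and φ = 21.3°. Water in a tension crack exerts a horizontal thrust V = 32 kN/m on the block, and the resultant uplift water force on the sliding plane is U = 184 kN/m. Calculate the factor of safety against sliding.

Resolving the block weight along and normal to the plane and applying the Mohr–Coulomb strength on the joint:
N' = W cosα − U − V sinα = 1335·cos23.2° − 184 − 32·sin23.2° = 1030.4 kN/m
Driving force T = W sinα + V cosα = 1335·sin23.2° + 32·cos23.2° = 555.3 kN/m
Resisting force R = c_j·L + N'·tanφ = 42·14.7 + 1030.4·tan21.3° = 617.4 + 401.8 = 1019.2 kN/m
FS = R / T = 1019.2 / 555.3 = 1.835

FS = 1.84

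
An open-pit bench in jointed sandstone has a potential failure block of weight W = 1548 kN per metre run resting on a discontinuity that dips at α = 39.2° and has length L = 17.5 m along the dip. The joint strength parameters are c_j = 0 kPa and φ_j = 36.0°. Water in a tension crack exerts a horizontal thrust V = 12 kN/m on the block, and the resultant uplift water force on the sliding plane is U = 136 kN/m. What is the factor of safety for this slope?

Resolving the block weight along and normal to the plane and applying the Mohr–Coulomb strength on the joint:
N' = W cosα − U − V sinα = 1548·cos39.2° − 136 − 12·sin39.2° = 1056.0 kN/m
Driving force T = W sinα + V cosα = 1548·sin39.2° + 12·cos39.2° = 987.7 kN/m
Resisting force R = c_j·L + N'·tanφ_j = 0·17.5 + 1056.0·tan36.0° = 0.0 + 767.3 = 767.3 kN/m
FS = R / T = 767.3 / 987.7 = 0.777

FS = 0.78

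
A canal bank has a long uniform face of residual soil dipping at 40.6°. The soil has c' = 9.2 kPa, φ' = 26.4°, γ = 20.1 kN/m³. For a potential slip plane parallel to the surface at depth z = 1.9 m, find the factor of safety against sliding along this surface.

For an infinite slope with a slip plane parallel to the surface (no pore pressure): FS = [c' + γz cos²β tanφ'] / [γz sinβ cosβ].
γz = 20.1·1.9 = 38.19 kN/m²
Numerator = 9.2 + 38.19·cos²40.6°·tan26.4° = 9.2 + 38.19·0.5765·0.4964 = 20.129 kPa
Denominator = 38.19·sin40.6°·cos40.6° = 38.19·0.6508·0.7593 = 18.870 kPa
FS = 20.129 / 18.870 = 1.067

FS = 1.07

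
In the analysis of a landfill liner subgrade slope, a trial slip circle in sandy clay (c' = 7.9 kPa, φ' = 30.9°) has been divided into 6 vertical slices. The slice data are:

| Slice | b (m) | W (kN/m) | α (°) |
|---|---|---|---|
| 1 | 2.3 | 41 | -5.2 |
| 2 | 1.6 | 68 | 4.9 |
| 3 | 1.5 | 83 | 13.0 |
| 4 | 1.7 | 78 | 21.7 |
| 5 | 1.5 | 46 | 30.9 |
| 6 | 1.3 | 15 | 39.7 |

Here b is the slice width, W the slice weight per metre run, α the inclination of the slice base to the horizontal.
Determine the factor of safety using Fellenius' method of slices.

Ordinary method of slices: FS = Σ[c'·Δl_i + (W_i cosα_i)·tanφ'] / Σ W_i sinα_i, with Δl_i = b_i / cosα_i.
Slice 1: Δl = 2.3/cos(-5.2°) = 2.310 m; N'_1 = 41·cos(-5.2°) = 40.8; c'Δl = 18.25; W sinα = -3.7
Slice 2: Δl = 1.6/cos4.9° = 1.606 m; N'_2 = 68·cos4.9° = 67.8; c'Δl = 12.69; W sinα = 5.8
Slice 3: Δl = 1.5/cos13.0° = 1.539 m; N'_3 = 83·cos13.0° = 80.9; c'Δl = 12.16; W sinα = 18.7
Slice 4: Δl = 1.7/cos21.7° = 1.830 m; N'_4 = 78·cos21.7° = 72.5; c'Δl = 14.45; W sinα = 28.8
Slice 5: Δl = 1.5/cos30.9° = 1.748 m; N'_5 = 46·cos30.9° = 39.5; c'Δl = 13.81; W sinα = 23.6
Slice 6: Δl = 1.3/cos39.7° = 1.690 m; N'_6 = 15·cos39.7° = 11.5; c'Δl = 13.35; W sinα = 9.6
Σc'Δl = 84.7 kN/m; ΣN' = 312.9 kN/m; ΣW sinα = 82.8 kN/m
Resisting = 84.7 + 312.9·tan30.9° = 84.7 + 187.3 = 272.0 kN/m
FS = 272.0 / 82.8 = 3.285

FS = 3.28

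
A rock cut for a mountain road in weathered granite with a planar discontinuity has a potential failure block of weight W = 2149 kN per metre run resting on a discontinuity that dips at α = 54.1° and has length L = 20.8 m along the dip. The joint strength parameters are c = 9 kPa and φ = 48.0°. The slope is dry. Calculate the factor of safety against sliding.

Resolving the block weight along and normal to the plane and applying the Mohr–Coulomb strength on the joint:
N' = W cosα = 2149·cos54.1° = 1260.1 kN/m
Driving force T = W sinα = 2149·sin54.1° = 1740.8 kN/m
Resisting force R = c·L + N'·tanφ = 9·20.8 + 1260.1·tan48.0° = 187.2 + 1399.5 = 1586.7 kN/m
FS = R / T = 1586.7 / 1740.8 = 0.911

FS = 0.91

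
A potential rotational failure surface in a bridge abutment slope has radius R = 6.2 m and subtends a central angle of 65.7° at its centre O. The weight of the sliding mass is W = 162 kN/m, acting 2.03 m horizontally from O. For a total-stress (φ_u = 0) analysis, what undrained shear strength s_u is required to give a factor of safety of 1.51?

FS = s_u·L_a·R / (W·d), so s_u = FS·W·d / (L_a·R).
Arc length L_a = R·θ = 6.2·(65.7°·π/180) = 6.2·1.1467 = 7.11 m
s_u = 1.51·162·2.03 / (7.11·6.2) = 496.6 / 44.08 = 11.27 kPa

s_u = 11.3 kPa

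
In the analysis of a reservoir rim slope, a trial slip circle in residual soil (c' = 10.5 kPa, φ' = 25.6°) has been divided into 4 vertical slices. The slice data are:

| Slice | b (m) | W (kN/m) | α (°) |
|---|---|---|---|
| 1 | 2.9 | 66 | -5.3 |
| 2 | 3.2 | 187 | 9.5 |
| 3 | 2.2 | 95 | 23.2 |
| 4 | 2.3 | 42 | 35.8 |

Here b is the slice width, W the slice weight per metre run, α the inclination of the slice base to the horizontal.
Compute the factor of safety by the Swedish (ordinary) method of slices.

FS = 3.43

Ordinary method of slices: FS = Σ[c'·Δl_i + (W_i cosα_i)·tanφ'] / Σ W_i sinα_i, with Δl_i = b_i / cosα_i.
Slice 1: Δl = 2.9/cos(-5.3°) = 2.912 m; N'_1 = 66·cos(-5.3°) = 65.7; c'Δl = 30.58; W sinα = -6.1
Slice 2: Δl = 3.2/cos9.5° = 3.244 m; N'_2 = 187·cos9.5° = 184.4; c'Δl = 34.07; W sinα = 30.9
Slice 3: Δl = 2.2/cos23.2° = 2.394 m; N'_3 = 95·cos23.2° = 87.3; c'Δl = 25.13; W sinα = 37.4
Slice 4: Δl = 2.3/cos35.8° = 2.836 m; N'_4 = 42·cos35.8° = 34.1; c'Δl = 29.78; W sinα = 24.6
Σc'Δl = 119.6 kN/m; ΣN' = 371.5 kN/m; ΣW sinα = 86.8 kN/m
Resisting = 119.6 + 371.5·tan25.6° = 119.6 + 178.0 = 297.6 kN/m
FS = 297.6 / 86.8 = 3.430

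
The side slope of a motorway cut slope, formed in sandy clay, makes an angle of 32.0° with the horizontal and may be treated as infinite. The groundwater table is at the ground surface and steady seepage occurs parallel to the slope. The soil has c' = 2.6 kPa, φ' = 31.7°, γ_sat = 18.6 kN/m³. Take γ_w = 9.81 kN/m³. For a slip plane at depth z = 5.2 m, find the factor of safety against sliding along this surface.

FS = 0.53

With seepage parallel to the slope and the water table at the surface, the effective normal stress on the slip plane uses the buoyant unit weight γ' = γ_sat − γ_w while the driving shear stress uses γ_sat:
FS = [c' + γ' z cos²β tanφ'] / [γ_sat z sinβ cosβ]
γ' = 18.6 − 9.81 = 8.79 kN/m³
Numerator = 2.6 + 8.79·5.2·cos²32.0°·tan31.7° = 2.6 + 8.79·5.2·0.7192·0.6176 = 22.902 kPa
Denominator = 18.6·5.2·sin32.0°·cos32.0° = 18.6·5.2·0.5299·0.8480 = 43.466 kPa
FS = 22.902 / 43.466 = 0.527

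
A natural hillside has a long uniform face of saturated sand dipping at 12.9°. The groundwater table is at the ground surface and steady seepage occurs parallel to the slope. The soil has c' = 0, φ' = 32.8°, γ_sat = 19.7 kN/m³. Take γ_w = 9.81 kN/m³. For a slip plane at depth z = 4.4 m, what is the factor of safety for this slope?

With seepage parallel to the slope and the water table at the surface, the effective normal stress on the slip plane uses the buoyant unit weight γ' = γ_sat − γ_w while the driving shear stress uses γ_sat:
FS = [c' + γ' z cos²β tanφ'] / [γ_sat z sinβ cosβ]
(For c' = 0 this reduces to FS = (γ'/γ_sat)·tanφ'/tanβ.)
γ' = 19.7 − 9.81 = 9.89 kN/m³
Numerator = 0.0 + 9.89·4.4·cos²12.9°·tan32.8° = 0.0 + 9.89·4.4·0.9502·0.6445 = 26.646 kPa
Denominator = 19.7·4.4·sin12.9°·cos12.9° = 19.7·4.4·0.2233·0.9748 = 18.863 kPa
FS = 26.646 / 18.863 = 1.413

FS = 1.41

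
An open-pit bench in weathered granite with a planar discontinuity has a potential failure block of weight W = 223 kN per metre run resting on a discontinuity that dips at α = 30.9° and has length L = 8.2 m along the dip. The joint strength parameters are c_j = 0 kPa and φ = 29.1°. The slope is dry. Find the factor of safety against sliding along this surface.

FS = 0.93

Resolving the block weight along and normal to the plane and applying the Mohr–Coulomb strength on the joint:
N' = W cosα = 223·cos30.9° = 191.3 kN/m
Driving force T = W sinα = 223·sin30.9° = 114.5 kN/m
Resisting force R = c_j·L + N'·tanφ = 0·8.2 + 191.3·tan29.1° = 0.0 + 106.5 = 106.5 kN/m
FS = R / T = 106.5 / 114.5 = 0.930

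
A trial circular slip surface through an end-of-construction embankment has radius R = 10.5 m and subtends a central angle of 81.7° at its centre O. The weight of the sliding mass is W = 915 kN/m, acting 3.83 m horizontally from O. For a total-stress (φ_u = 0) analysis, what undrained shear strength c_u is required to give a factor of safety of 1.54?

c_u = 34.3 kPa

FS = c_u·L_a·R / (W·d), so c_u = FS·W·d / (L_a·R).
Arc length L_a = R·θ = 10.5·(81.7°·π/180) = 10.5·1.4259 = 14.97 m
c_u = 1.54·915·3.83 / (14.97·10.5) = 5396.9 / 157.21 = 34.33 kPa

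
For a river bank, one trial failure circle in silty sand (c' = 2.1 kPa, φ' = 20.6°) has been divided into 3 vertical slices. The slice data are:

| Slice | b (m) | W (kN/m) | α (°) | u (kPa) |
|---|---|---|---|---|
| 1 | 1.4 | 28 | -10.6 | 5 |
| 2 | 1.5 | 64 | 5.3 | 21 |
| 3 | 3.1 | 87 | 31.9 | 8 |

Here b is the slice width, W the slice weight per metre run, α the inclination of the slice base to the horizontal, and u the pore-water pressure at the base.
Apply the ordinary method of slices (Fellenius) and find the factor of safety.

Ordinary method of slices: FS = Σ[c'·Δl_i + (W_i cosα_i − u_i·Δl_i)·tanφ'] / Σ W_i sinα_i, with Δl_i = b_i / cosα_i.
Slice 1: Δl = 1.4/cos(-10.6°) = 1.424 m; N'_1 = 28·cos(-10.6°) − 5·1.424 = 20.4; c'Δl = 2.99; W sinα = -5.2
Slice 2: Δl = 1.5/cos5.3° = 1.506 m; N'_2 = 64·cos5.3° − 21·1.506 = 32.1; c'Δl = 3.16; W sinα = 5.9
Slice 3: Δl = 3.1/cos31.9° = 3.651 m; N'_3 = 87·cos31.9° − 8·3.651 = 44.6; c'Δl = 7.67; W sinα = 46.0
Σc'Δl = 13.8 kN/m; ΣN' = 97.1 kN/m; ΣW sinα = 46.7 kN/m
Resisting = 13.8 + 97.1·tan20.6° = 13.8 + 36.5 = 50.3 kN/m
FS = 50.3 / 46.7 = 1.077

FS = 1.08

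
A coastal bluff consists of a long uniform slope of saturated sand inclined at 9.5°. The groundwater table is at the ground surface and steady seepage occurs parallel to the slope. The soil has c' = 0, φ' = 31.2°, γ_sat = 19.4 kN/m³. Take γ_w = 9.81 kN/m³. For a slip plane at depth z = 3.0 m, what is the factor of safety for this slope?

FS = 1.79

With seepage parallel to the slope and the water table at the surface, the effective normal stress on the slip plane uses the buoyant unit weight γ' = γ_sat − γ_w while the driving shear stress uses γ_sat:
FS = [c' + γ' z cos²β tanφ'] / [γ_sat z sinβ cosβ]
(For c' = 0 this reduces to FS = (γ'/γ_sat)·tanφ'/tanβ.)
γ' = 19.4 − 9.81 = 9.59 kN/m³
Numerator = 0.0 + 9.59·3.0·cos²9.5°·tan31.2° = 0.0 + 9.59·3.0·0.9728·0.6056 = 16.949 kPa
Denominator = 19.4·3.0·sin9.5°·cos9.5° = 19.4·3.0·0.1650·0.9863 = 9.474 kPa
FS = 16.949 / 9.474 = 1.789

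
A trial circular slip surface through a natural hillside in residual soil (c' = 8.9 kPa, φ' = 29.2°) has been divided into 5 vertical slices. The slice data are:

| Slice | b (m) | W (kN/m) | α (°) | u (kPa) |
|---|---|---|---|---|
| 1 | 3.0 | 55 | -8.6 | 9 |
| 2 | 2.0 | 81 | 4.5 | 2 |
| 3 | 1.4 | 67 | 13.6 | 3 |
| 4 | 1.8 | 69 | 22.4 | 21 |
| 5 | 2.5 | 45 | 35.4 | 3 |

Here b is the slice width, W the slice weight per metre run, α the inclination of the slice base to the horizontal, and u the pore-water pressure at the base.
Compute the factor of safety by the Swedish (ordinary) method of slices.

FS = 3.36

Ordinary method of slices: FS = Σ[c'·Δl_i + (W_i cosα_i − u_i·Δl_i)·tanφ'] / Σ W_i sinα_i, with Δl_i = b_i / cosα_i.
Slice 1: Δl = 3.0/cos(-8.6°) = 3.034 m; N'_1 = 55·cos(-8.6°) − 9·3.034 = 27.1; c'Δl = 27.00; W sinα = -8.2
Slice 2: Δl = 2.0/cos4.5° = 2.006 m; N'_2 = 81·cos4.5° − 2·2.006 = 76.7; c'Δl = 17.86; W sinα = 6.4
Slice 3: Δl = 1.4/cos13.6° = 1.440 m; N'_3 = 67·cos13.6° − 3·1.440 = 60.8; c'Δl = 12.82; W sinα = 15.8
Slice 4: Δl = 1.8/cos22.4° = 1.947 m; N'_4 = 69·cos22.4° − 21·1.947 = 22.9; c'Δl = 17.33; W sinα = 26.3
Slice 5: Δl = 2.5/cos35.4° = 3.067 m; N'_5 = 45·cos35.4° − 3·3.067 = 27.5; c'Δl = 27.30; W sinα = 26.1
Σc'Δl = 102.3 kN/m; ΣN' = 215.0 kN/m; ΣW sinα = 66.2 kN/m
Resisting = 102.3 + 215.0·tan29.2° = 102.3 + 120.2 = 222.5 kN/m
FS = 222.5 / 66.2 = 3.358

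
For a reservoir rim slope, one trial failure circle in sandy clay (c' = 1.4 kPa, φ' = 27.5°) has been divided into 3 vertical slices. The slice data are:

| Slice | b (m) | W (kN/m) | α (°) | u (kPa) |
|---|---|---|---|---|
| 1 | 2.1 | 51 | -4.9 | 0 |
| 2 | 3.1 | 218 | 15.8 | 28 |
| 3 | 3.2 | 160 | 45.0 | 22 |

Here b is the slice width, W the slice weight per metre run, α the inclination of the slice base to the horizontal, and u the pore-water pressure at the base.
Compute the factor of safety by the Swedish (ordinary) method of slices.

Ordinary method of slices: FS = Σ[c'·Δl_i + (W_i cosα_i − u_i·Δl_i)·tanφ'] / Σ W_i sinα_i, with Δl_i = b_i / cosα_i.
Slice 1: Δl = 2.1/cos(-4.9°) = 2.108 m; N'_1 = 51·cos(-4.9°) − 0·2.108 = 50.8; c'Δl = 2.95; W sinα = -4.4
Slice 2: Δl = 3.1/cos15.8° = 3.222 m; N'_2 = 218·cos15.8° − 28·3.222 = 119.6; c'Δl = 4.51; W sinα = 59.4
Slice 3: Δl = 3.2/cos45.0° = 4.525 m; N'_3 = 160·cos45.0° − 22·4.525 = 13.6; c'Δl = 6.34; W sinα = 113.1
Σc'Δl = 13.8 kN/m; ΣN' = 183.9 kN/m; ΣW sinα = 168.1 kN/m
Resisting = 13.8 + 183.9·tan27.5° = 13.8 + 95.8 = 109.6 kN/m
FS = 109.6 / 168.1 = 0.652

FS = 0.65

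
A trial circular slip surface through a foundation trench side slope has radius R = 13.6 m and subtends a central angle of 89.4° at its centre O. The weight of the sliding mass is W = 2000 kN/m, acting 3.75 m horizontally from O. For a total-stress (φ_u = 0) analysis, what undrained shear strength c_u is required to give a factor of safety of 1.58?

FS = c_u·L_a·R / (W·d), so c_u = FS·W·d / (L_a·R).
Arc length L_a = R·θ = 13.6·(89.4°·π/180) = 13.6·1.5603 = 21.22 m
c_u = 1.58·2000·3.75 / (21.22·13.6) = 11850.0 / 288.60 = 41.06 kPa

c_u = 41.1 kPa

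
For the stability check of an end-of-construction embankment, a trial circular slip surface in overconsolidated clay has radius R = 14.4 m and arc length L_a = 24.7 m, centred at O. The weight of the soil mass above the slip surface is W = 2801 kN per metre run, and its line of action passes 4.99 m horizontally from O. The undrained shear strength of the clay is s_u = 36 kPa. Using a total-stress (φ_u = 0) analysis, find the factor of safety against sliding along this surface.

FS = 0.92

Taking moments about the centre O, the resisting moment is provided by the undrained shear strength acting along the arc:
M_R = s_u·L_a·R = 36·24.70·14.4 = 12804.5 kN·m/m
M_D = W·d = 2801·4.99 = 13977.0 kN·m/m
FS = M_R / M_D = 12804.5 / 13977.0 = 0.916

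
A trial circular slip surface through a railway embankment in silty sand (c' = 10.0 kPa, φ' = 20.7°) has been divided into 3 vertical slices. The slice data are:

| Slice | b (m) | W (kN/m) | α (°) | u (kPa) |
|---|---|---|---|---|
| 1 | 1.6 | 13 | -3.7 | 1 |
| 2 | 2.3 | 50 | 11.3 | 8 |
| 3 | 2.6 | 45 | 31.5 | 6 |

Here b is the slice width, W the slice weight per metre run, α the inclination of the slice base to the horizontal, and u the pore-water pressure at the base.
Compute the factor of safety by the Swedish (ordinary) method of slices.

FS = 2.87

Ordinary method of slices: FS = Σ[c'·Δl_i + (W_i cosα_i − u_i·Δl_i)·tanφ'] / Σ W_i sinα_i, with Δl_i = b_i / cosα_i.
Slice 1: Δl = 1.6/cos(-3.7°) = 1.603 m; N'_1 = 13·cos(-3.7°) − 1·1.603 = 11.4; c'Δl = 16.03; W sinα = -0.8
Slice 2: Δl = 2.3/cos11.3° = 2.345 m; N'_2 = 50·cos11.3° − 8·2.345 = 30.3; c'Δl = 23.45; W sinα = 9.8
Slice 3: Δl = 2.6/cos31.5° = 3.049 m; N'_3 = 45·cos31.5° − 6·3.049 = 20.1; c'Δl = 30.49; W sinα = 23.5
Σc'Δl = 70.0 kN/m; ΣN' = 61.7 kN/m; ΣW sinα = 32.5 kN/m
Resisting = 70.0 + 61.7·tan20.7° = 70.0 + 23.3 = 93.3 kN/m
FS = 93.3 / 32.5 = 2.873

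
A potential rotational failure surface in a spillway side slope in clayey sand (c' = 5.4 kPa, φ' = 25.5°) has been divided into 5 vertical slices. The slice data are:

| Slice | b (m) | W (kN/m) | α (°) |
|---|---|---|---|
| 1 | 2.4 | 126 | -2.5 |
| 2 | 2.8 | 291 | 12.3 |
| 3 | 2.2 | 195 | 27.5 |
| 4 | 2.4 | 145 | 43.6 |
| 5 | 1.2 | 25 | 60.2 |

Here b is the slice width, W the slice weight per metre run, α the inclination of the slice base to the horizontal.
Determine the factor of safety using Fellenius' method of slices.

Ordinary method of slices: FS = Σ[c'·Δl_i + (W_i cosα_i)·tanφ'] / Σ W_i sinα_i, with Δl_i = b_i / cosα_i.
Slice 1: Δl = 2.4/cos(-2.5°) = 2.402 m; N'_1 = 126·cos(-2.5°) = 125.9; c'Δl = 12.97; W sinα = -5.5
Slice 2: Δl = 2.8/cos12.3° = 2.866 m; N'_2 = 291·cos12.3° = 284.3; c'Δl = 15.48; W sinα = 62.0
Slice 3: Δl = 2.2/cos27.5° = 2.480 m; N'_3 = 195·cos27.5° = 173.0; c'Δl = 13.39; W sinα = 90.0
Slice 4: Δl = 2.4/cos43.6° = 3.314 m; N'_4 = 145·cos43.6° = 105.0; c'Δl = 17.90; W sinα = 100.0
Slice 5: Δl = 1.2/cos60.2° = 2.415 m; N'_5 = 25·cos60.2° = 12.4; c'Δl = 13.04; W sinα = 21.7
Σc'Δl = 72.8 kN/m; ΣN' = 700.6 kN/m; ΣW sinα = 268.2 kN/m
Resisting = 72.8 + 700.6·tan25.5° = 72.8 + 334.2 = 406.9 kN/m
FS = 406.9 / 268.2 = 1.517

FS = 1.52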